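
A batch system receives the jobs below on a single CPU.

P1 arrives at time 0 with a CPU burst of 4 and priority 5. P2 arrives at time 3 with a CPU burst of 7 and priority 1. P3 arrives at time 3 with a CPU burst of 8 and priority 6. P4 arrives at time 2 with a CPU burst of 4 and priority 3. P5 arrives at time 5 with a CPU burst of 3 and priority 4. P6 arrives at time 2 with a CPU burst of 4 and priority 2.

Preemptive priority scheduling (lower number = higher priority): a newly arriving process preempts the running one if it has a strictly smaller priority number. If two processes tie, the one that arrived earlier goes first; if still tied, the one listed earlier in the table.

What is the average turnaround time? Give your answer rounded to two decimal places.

Gantt: | P1 0-2 | P6 2-3 | P2 3-10 | P6 10-13 | P4 13-17 | P5 17-20 | P1 20-22 | P3 22-30 |
Completion: P1=22  P2=10  P3=30  P4=17  P5=20  P6=13
Turnaround times: P1=22, P2=7, P3=27, P4=15, P5=15, P6=11
Average turnaround = (22+7+27+15+15+11) / 6 = 97/6 = 16.17

16.17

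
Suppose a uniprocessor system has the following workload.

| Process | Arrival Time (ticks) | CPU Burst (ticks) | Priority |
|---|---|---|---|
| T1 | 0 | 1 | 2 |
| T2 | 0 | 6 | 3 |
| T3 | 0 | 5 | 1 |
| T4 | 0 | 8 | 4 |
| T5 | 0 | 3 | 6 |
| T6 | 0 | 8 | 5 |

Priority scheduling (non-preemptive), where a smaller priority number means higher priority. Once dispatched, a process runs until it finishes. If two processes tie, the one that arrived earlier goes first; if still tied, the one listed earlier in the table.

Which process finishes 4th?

Schedule: | T3 0-5 | T1 5-6 | T2 6-12 | T4 12-20 | T6 20-28 | T5 28-31 |
Completion: T1=6  T2=12  T3=5  T4=20  T5=31  T6=28
Turnaround (C−A): T1=6  T2=12  T3=5  T4=20  T5=31  T6=28
Finish order: T3 → T1 → T2 → T4 → T6 → T5

T4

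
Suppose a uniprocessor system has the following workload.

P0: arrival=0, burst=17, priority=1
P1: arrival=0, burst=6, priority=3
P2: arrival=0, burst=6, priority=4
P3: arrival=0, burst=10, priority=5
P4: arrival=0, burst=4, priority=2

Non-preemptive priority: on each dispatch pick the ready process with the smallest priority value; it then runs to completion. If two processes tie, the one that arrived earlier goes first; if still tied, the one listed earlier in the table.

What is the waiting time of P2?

Schedule: | P0 0-17 | P4 17-21 | P1 21-27 | P2 27-33 | P3 33-43 |
Completion: P0=17  P1=27  P2=33  P3=43  P4=21
Waiting(P2) = turnaround − burst = 33 − 6 = 27

27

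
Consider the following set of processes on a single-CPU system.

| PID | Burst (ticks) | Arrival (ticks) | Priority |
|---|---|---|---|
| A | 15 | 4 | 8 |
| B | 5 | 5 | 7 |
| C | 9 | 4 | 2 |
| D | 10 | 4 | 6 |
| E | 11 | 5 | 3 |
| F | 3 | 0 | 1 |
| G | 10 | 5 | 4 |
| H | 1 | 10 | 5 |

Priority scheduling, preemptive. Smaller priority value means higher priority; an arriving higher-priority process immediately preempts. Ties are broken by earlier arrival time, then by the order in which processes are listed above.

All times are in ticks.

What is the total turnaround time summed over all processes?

232

Gantt: | F 0-3 | idle 3-4 | C 4-13 | E 13-24 | G 24-34 | H 34-35 | D 35-45 | B 45-50 | A 50-65 |
Completion: A=65  B=50  C=13  D=45  E=24  F=3  G=34  H=35
Turnaround = completion − arrival: A=61, B=45, C=9, D=41, E=19, F=3, G=29, H=25
Total turnaround = 61 + 45 + 9 + 41 + 19 + 3 + 29 + 25 = 232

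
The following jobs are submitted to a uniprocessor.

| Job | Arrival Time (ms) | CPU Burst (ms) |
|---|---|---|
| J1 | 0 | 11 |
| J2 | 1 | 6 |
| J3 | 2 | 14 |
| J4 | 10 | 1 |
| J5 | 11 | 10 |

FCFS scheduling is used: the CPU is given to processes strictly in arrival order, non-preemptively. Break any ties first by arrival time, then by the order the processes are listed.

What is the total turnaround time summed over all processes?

Timeline: | J1 0-11 | J2 11-17 | J3 17-31 | J4 31-32 | J5 32-42 |
Completion: J1=11  J2=17  J3=31  J4=32  J5=42
Turnaround = completion − arrival: J1=11, J2=16, J3=29, J4=22, J5=31
Total turnaround = 11 + 16 + 29 + 22 + 31 = 109

109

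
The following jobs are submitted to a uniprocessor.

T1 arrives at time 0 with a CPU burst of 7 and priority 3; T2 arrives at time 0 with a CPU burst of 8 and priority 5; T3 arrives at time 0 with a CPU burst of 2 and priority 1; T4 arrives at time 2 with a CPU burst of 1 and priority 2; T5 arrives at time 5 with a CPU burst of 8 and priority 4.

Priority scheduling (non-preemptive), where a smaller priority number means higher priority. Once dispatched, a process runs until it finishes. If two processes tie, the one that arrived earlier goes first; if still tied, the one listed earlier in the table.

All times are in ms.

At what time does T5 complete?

18

Schedule: | T3 0-2 | T4 2-3 | T1 3-10 | T5 10-18 | T2 18-26 |
Completion: T1=10  T2=26  T3=2  T4=3  T5=18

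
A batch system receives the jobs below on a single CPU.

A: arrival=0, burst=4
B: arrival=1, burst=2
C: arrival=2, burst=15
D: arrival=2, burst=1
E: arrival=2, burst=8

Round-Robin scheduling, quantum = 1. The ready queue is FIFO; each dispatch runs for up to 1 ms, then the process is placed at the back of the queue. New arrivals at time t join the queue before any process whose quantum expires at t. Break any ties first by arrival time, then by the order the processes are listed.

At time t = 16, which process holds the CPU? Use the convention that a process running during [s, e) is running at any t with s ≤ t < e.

Timeline: | A 0-1 | B 1-2 | A 2-3 | C 3-4 | D 4-5 | E 5-6 | B 6-7 | A 7-8 | C 8-9 | E 9-10 | A 10-11 | C 11-12 | E 12-13 | C 13-14 | E 14-15 | C 15-16 | E 16-17 | C 17-18 | E 18-19 | C 19-20 | E 20-21 | C 21-22 | E 22-23 | C 23-30 |
Completion: A=11  B=7  C=30  D=5  E=23

E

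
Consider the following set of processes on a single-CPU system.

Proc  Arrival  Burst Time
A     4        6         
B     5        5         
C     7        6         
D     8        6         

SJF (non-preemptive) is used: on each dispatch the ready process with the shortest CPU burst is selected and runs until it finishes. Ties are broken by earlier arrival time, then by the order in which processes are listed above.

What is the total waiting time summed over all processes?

26

Schedule: | idle 0-4 | A 4-10 | B 10-15 | C 15-21 | D 21-27 |
Completion: A=10  B=15  C=21  D=27
Waiting = turnaround − burst: A=0, B=5, C=8, D=13
Total waiting = 0 + 5 + 8 + 13 = 26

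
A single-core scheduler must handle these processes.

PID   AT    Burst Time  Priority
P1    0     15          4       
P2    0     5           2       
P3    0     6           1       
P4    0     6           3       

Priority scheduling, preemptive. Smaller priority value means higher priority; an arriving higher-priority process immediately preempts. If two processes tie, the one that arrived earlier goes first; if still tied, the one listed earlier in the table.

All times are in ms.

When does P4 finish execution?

Timeline: | P3 0-6 | P2 6-11 | P4 11-17 | P1 17-32 |
Completion: P1=32  P2=11  P3=6  P4=17

17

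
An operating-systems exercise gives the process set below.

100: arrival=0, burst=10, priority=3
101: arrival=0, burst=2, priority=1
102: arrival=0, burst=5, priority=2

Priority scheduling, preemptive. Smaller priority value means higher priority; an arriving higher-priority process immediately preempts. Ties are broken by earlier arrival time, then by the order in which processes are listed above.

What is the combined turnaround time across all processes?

26

Gantt: | 101 0-2 | 102 2-7 | 100 7-17 |
Completion: 100=17  101=2  102=7
Turnaround (C−A): 100=17  101=2  102=7
Turnaround = completion − arrival: 100=17, 101=2, 102=7
Total turnaround = 17 + 2 + 7 = 26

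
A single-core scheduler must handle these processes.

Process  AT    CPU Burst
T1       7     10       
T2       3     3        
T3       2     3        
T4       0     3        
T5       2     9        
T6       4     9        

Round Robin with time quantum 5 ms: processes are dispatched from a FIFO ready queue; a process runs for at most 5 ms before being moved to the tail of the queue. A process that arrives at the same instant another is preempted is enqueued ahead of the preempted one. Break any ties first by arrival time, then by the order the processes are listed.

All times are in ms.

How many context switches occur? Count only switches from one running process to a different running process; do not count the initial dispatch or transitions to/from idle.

8

Gantt: | T4 0-3 | T3 3-6 | T5 6-11 | T2 11-14 | T6 14-19 | T1 19-24 | T5 24-28 | T6 28-32 | T1 32-37 |
Completion: T1=37  T2=14  T3=6  T4=3  T5=28  T6=32
Turnaround (C−A): T1=30  T2=11  T3=4  T4=3  T5=26  T6=28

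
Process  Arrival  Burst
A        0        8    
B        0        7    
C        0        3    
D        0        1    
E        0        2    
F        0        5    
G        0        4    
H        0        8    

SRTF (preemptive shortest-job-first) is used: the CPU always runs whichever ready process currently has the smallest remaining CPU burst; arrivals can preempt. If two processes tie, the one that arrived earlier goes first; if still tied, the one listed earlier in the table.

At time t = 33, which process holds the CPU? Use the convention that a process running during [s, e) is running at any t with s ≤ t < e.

H

Timeline: | D 0-1 | E 1-3 | C 3-6 | G 6-10 | F 10-15 | B 15-22 | A 22-30 | H 30-38 |
Completion: A=30  B=22  C=6  D=1  E=3  F=15  G=10  H=38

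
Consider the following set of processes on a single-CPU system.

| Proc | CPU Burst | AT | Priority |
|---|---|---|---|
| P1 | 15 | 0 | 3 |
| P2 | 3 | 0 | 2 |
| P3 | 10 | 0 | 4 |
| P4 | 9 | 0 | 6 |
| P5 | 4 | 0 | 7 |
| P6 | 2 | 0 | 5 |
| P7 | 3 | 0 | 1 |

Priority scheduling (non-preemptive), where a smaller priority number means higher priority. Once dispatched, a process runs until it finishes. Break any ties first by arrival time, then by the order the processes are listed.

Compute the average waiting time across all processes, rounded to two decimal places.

19.43

Timeline: | P7 0-3 | P2 3-6 | P1 6-21 | P3 21-31 | P6 31-33 | P4 33-42 | P5 42-46 |
Completion: P1=21  P2=6  P3=31  P4=42  P5=46  P6=33  P7=3
Turnaround (C−A): P1=21  P2=6  P3=31  P4=42  P5=46  P6=33  P7=3
Waiting times: P1=6, P2=3, P3=21, P4=33, P5=42, P6=31, P7=0
Average waiting = (6+3+21+33+42+31+0) / 7 = 136/7 = 19.43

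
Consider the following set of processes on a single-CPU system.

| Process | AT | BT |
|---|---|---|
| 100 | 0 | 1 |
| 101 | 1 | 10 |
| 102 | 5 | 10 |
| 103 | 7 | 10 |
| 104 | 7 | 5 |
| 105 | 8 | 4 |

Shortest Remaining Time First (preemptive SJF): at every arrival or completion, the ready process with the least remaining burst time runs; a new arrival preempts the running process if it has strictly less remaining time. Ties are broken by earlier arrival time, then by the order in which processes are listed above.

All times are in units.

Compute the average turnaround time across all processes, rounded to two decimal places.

Schedule: | 100 0-1 | 101 1-11 | 105 11-15 | 104 15-20 | 102 20-30 | 103 30-40 |
Completion: 100=1  101=11  102=30  103=40  104=20  105=15
Turnaround (C−A): 100=1  101=10  102=25  103=33  104=13  105=7
Turnaround times: 100=1, 101=10, 102=25, 103=33, 104=13, 105=7
Average turnaround = (1+10+25+33+13+7) / 6 = 89/6 = 14.83

14.83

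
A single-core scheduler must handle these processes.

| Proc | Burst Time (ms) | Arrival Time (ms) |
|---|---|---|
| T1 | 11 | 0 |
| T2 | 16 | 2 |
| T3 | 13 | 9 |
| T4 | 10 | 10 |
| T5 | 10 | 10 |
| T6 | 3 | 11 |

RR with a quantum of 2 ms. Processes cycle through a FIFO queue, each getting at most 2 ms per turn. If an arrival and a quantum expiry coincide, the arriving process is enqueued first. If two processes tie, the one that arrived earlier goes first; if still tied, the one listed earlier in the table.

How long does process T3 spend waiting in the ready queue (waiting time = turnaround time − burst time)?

41

Timeline: | T1 0-2 | T2 2-4 | T1 4-6 | T2 6-8 | T1 8-10 | T2 10-12 | T3 12-14 | T4 14-16 | T5 16-18 | T1 18-20 | T6 20-22 | T2 22-24 | T3 24-26 | T4 26-28 | T5 28-30 | T1 30-32 | T6 32-33 | T2 33-35 | T3 35-37 | T4 37-39 | T5 39-41 | T1 41-42 | T2 42-44 | T3 44-46 | T4 46-48 | T5 48-50 | T2 50-52 | T3 52-54 | T4 54-56 | T5 56-58 | T2 58-60 | T3 60-63 |
Completion: T1=42  T2=60  T3=63  T4=56  T5=58  T6=33
Turnaround (C−A): T1=42  T2=58  T3=54  T4=46  T5=48  T6=22
Waiting(T3) = turnaround − burst = 54 − 13 = 41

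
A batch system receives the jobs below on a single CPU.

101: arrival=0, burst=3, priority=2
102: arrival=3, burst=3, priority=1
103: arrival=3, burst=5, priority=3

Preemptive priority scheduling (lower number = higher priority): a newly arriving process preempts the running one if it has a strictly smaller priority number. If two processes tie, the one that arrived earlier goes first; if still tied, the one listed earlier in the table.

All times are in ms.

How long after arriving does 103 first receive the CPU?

Schedule: | 101 0-3 | 102 3-6 | 103 6-11 |
Completion: 101=3  102=6  103=11
Response(103) = first start − arrival = 6 − 3 = 3

3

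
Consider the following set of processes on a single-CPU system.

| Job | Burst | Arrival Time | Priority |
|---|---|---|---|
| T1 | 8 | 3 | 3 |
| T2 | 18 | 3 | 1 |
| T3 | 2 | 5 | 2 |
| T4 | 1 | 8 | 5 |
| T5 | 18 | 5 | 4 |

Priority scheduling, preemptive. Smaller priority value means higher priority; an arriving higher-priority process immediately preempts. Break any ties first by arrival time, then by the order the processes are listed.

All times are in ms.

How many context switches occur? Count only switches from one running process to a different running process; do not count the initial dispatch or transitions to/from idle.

Gantt: | idle 0-3 | T2 3-21 | T3 21-23 | T1 23-31 | T5 31-49 | T4 49-50 |
Completion: T1=31  T2=21  T3=23  T4=50  T5=49

4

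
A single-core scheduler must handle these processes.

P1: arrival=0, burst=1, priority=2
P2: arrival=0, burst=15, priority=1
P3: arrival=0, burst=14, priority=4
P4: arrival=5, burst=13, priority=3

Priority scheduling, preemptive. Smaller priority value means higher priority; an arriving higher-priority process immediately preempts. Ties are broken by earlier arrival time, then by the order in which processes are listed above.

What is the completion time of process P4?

29

Schedule: | P2 0-15 | P1 15-16 | P4 16-29 | P3 29-43 |
Completion: P1=16  P2=15  P3=43  P4=29
Turnaround (C−A): P1=16  P2=15  P3=43  P4=24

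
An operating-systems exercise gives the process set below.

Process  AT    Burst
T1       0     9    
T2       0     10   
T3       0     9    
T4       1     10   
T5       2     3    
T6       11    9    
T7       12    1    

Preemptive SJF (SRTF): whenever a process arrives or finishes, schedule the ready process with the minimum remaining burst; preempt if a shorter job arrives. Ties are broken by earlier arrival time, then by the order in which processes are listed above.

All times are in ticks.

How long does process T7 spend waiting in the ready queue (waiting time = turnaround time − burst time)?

Schedule: | T1 0-2 | T5 2-5 | T1 5-12 | T7 12-13 | T3 13-22 | T6 22-31 | T2 31-41 | T4 41-51 |
Completion: T1=12  T2=41  T3=22  T4=51  T5=5  T6=31  T7=13
Turnaround (C−A): T1=12  T2=41  T3=22  T4=50  T5=3  T6=20  T7=1
Waiting(T7) = turnaround − burst = 1 − 1 = 0

0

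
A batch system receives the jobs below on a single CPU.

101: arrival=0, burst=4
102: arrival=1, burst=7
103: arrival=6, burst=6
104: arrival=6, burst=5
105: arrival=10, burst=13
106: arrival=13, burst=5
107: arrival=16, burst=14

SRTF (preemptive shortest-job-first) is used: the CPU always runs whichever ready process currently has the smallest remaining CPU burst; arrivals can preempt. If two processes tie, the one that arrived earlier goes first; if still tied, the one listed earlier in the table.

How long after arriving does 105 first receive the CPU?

17

Gantt: | 101 0-4 | 102 4-11 | 104 11-16 | 106 16-21 | 103 21-27 | 105 27-40 | 107 40-54 |
Completion: 101=4  102=11  103=27  104=16  105=40  106=21  107=54
Turnaround (C−A): 101=4  102=10  103=21  104=10  105=30  106=8  107=38
Response(105) = first start − arrival = 27 − 10 = 17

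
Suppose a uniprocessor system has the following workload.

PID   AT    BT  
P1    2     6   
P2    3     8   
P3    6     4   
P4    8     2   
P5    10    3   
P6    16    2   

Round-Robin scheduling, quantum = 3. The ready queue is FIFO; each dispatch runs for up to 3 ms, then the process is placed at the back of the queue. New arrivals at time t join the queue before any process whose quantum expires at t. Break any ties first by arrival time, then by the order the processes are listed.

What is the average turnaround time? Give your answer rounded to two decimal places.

Gantt: | idle 0-2 | P1 2-5 | P2 5-8 | P1 8-11 | P3 11-14 | P4 14-16 | P2 16-19 | P5 19-22 | P3 22-23 | P6 23-25 | P2 25-27 |
Completion: P1=11  P2=27  P3=23  P4=16  P5=22  P6=25
Turnaround times: P1=9, P2=24, P3=17, P4=8, P5=12, P6=9
Average turnaround = (9+24+17+8+12+9) / 6 = 79/6 = 13.17

13.17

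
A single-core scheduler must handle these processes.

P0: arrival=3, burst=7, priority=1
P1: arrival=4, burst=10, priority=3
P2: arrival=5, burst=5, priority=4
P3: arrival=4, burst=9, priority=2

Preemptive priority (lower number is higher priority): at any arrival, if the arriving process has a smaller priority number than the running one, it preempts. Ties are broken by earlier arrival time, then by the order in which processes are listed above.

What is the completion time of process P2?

Schedule: | idle 0-3 | P0 3-10 | P3 10-19 | P1 19-29 | P2 29-34 |
Completion: P0=10  P1=29  P2=34  P3=19

34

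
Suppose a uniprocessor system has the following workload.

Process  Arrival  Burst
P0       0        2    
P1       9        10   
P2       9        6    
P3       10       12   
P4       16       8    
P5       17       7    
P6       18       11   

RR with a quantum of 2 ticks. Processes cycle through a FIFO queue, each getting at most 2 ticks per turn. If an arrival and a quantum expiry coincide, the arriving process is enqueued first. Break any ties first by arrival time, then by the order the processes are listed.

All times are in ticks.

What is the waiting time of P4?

31

Gantt: | P0 0-2 | idle 2-9 | P1 9-11 | P2 11-13 | P3 13-15 | P1 15-17 | P2 17-19 | P3 19-21 | P4 21-23 | P5 23-25 | P1 25-27 | P6 27-29 | P2 29-31 | P3 31-33 | P4 33-35 | P5 35-37 | P1 37-39 | P6 39-41 | P3 41-43 | P4 43-45 | P5 45-47 | P1 47-49 | P6 49-51 | P3 51-53 | P4 53-55 | P5 55-56 | P6 56-58 | P3 58-60 | P6 60-63 |
Completion: P0=2  P1=49  P2=31  P3=60  P4=55  P5=56  P6=63
Waiting(P4) = turnaround − burst = 39 − 8 = 31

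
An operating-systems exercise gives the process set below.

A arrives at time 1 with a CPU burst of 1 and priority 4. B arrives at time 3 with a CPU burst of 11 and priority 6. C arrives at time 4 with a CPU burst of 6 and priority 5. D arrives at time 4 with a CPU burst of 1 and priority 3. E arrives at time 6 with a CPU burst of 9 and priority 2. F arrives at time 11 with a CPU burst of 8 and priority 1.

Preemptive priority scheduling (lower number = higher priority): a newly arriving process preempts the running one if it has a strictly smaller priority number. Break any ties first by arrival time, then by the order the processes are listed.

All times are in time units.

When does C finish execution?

28

Timeline: | idle 0-1 | A 1-2 | idle 2-3 | B 3-4 | D 4-5 | C 5-6 | E 6-11 | F 11-19 | E 19-23 | C 23-28 | B 28-38 |
Completion: A=2  B=38  C=28  D=5  E=23  F=19
Turnaround (C−A): A=1  B=35  C=24  D=1  E=17  F=8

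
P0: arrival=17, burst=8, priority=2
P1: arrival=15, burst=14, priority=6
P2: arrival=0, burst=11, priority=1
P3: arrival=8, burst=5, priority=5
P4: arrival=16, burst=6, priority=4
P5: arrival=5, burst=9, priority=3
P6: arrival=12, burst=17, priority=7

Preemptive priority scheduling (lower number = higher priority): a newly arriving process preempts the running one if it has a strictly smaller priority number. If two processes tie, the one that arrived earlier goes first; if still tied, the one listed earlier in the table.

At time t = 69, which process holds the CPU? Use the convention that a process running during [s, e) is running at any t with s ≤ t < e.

P6

Schedule: | P2 0-11 | P5 11-17 | P0 17-25 | P5 25-28 | P4 28-34 | P3 34-39 | P1 39-53 | P6 53-70 |
Completion: P0=25  P1=53  P2=11  P3=39  P4=34  P5=28  P6=70
Turnaround (C−A): P0=8  P1=38  P2=11  P3=31  P4=18  P5=23  P6=58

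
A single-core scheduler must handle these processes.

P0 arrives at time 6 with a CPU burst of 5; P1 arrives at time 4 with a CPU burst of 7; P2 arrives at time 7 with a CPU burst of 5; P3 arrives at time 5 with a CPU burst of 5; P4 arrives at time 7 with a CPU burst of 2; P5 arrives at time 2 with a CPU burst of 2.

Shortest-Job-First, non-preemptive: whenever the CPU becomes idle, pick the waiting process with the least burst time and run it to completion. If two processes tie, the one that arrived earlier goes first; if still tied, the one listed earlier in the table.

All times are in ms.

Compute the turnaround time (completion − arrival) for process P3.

13

Timeline: | idle 0-2 | P5 2-4 | P1 4-11 | P4 11-13 | P3 13-18 | P0 18-23 | P2 23-28 |
Completion: P0=23  P1=11  P2=28  P3=18  P4=13  P5=4
Turnaround(P3) = completion − arrival = 18 − 5 = 13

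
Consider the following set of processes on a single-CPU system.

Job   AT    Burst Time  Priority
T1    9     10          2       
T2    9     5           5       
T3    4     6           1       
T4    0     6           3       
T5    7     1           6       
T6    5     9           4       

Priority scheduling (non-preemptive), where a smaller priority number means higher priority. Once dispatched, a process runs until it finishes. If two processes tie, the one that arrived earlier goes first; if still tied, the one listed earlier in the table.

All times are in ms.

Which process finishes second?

Gantt: | T4 0-6 | T3 6-12 | T1 12-22 | T6 22-31 | T2 31-36 | T5 36-37 |
Completion: T1=22  T2=36  T3=12  T4=6  T5=37  T6=31
Turnaround (C−A): T1=13  T2=27  T3=8  T4=6  T5=30  T6=26
Finish order: T4 → T3 → T1 → T6 → T2 → T5

T3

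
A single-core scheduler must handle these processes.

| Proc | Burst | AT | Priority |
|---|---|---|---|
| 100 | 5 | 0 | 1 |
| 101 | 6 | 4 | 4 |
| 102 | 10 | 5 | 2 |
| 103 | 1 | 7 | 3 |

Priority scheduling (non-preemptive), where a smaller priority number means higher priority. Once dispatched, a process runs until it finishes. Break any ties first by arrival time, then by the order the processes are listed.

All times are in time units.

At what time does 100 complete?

Schedule: | 100 0-5 | 102 5-15 | 103 15-16 | 101 16-22 |
Completion: 100=5  101=22  102=15  103=16
Turnaround (C−A): 100=5  101=18  102=10  103=9

5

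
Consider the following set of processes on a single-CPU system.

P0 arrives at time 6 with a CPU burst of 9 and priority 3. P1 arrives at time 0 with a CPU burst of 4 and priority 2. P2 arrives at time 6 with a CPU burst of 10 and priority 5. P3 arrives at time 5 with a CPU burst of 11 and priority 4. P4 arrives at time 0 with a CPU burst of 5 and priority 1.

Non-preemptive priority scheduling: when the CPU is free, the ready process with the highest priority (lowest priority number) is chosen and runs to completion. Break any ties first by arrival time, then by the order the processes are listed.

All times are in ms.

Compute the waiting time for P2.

23

Timeline: | P4 0-5 | P1 5-9 | P0 9-18 | P3 18-29 | P2 29-39 |
Completion: P0=18  P1=9  P2=39  P3=29  P4=5
Waiting(P2) = turnaround − burst = 33 − 10 = 23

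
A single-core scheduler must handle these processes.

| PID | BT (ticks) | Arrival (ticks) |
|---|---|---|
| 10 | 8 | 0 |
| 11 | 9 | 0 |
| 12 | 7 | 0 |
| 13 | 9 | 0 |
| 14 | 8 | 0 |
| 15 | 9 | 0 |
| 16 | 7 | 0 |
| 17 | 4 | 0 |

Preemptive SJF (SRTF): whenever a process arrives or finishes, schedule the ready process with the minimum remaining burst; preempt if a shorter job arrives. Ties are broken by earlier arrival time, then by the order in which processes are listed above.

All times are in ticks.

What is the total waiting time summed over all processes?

188

Gantt: | 17 0-4 | 12 4-11 | 16 11-18 | 10 18-26 | 14 26-34 | 11 34-43 | 13 43-52 | 15 52-61 |
Completion: 10=26  11=43  12=11  13=52  14=34  15=61  16=18  17=4
Turnaround (C−A): 10=26  11=43  12=11  13=52  14=34  15=61  16=18  17=4
Waiting = turnaround − burst: 10=18, 11=34, 12=4, 13=43, 14=26, 15=52, 16=11, 17=0
Total waiting = 18 + 34 + 4 + 43 + 26 + 52 + 11 + 0 = 188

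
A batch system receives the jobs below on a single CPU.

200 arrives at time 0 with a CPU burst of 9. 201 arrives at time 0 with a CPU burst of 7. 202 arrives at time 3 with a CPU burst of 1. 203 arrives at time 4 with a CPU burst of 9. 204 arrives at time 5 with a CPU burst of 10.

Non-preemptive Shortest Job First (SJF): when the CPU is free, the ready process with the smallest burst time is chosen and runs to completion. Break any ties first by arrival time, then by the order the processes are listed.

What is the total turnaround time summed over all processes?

Schedule: | 201 0-7 | 202 7-8 | 200 8-17 | 203 17-26 | 204 26-36 |
Completion: 200=17  201=7  202=8  203=26  204=36
Turnaround (C−A): 200=17  201=7  202=5  203=22  204=31
Turnaround = completion − arrival: 200=17, 201=7, 202=5, 203=22, 204=31
Total turnaround = 17 + 7 + 5 + 22 + 31 = 82

82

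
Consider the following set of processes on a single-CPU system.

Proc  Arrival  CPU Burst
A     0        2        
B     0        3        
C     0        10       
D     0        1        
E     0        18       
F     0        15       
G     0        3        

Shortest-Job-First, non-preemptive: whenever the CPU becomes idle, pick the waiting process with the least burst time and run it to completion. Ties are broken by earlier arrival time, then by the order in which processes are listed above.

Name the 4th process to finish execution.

Timeline: | D 0-1 | A 1-3 | B 3-6 | G 6-9 | C 9-19 | F 19-34 | E 34-52 |
Completion: A=3  B=6  C=19  D=1  E=52  F=34  G=9
Finish order: D → A → B → G → C → F → E

G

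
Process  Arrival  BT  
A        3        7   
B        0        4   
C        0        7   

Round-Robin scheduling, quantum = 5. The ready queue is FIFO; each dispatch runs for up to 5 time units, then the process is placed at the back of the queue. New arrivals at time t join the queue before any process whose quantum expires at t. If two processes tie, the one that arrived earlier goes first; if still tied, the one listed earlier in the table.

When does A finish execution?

18

Schedule: | B 0-4 | C 4-9 | A 9-14 | C 14-16 | A 16-18 |
Completion: A=18  B=4  C=16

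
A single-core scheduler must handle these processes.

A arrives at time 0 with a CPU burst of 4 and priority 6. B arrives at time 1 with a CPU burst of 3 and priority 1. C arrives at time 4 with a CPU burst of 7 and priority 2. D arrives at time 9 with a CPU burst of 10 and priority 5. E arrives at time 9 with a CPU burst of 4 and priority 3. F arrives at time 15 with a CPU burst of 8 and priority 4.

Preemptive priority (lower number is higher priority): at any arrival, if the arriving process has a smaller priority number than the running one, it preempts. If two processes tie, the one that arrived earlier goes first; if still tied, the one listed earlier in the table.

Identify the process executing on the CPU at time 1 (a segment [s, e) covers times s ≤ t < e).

Gantt: | A 0-1 | B 1-4 | C 4-11 | E 11-15 | F 15-23 | D 23-33 | A 33-36 |
Completion: A=36  B=4  C=11  D=33  E=15  F=23
Turnaround (C−A): A=36  B=3  C=7  D=24  E=6  F=8

B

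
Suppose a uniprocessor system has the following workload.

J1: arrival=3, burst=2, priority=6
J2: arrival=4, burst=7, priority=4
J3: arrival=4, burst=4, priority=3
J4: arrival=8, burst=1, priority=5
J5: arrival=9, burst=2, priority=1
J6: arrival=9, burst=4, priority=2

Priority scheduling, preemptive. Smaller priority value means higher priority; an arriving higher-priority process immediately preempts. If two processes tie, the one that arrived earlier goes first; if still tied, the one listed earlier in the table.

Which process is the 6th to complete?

Gantt: | idle 0-3 | J1 3-4 | J3 4-8 | J2 8-9 | J5 9-11 | J6 11-15 | J2 15-21 | J4 21-22 | J1 22-23 |
Completion: J1=23  J2=21  J3=8  J4=22  J5=11  J6=15
Turnaround (C−A): J1=20  J2=17  J3=4  J4=14  J5=2  J6=6
Finish order: J3 → J5 → J6 → J2 → J4 → J1

J1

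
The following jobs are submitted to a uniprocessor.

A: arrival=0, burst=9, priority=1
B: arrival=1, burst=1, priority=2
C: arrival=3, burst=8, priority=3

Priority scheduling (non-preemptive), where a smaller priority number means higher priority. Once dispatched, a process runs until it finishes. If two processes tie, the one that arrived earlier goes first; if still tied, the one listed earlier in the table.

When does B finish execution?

10

Timeline: | A 0-9 | B 9-10 | C 10-18 |
Completion: A=9  B=10  C=18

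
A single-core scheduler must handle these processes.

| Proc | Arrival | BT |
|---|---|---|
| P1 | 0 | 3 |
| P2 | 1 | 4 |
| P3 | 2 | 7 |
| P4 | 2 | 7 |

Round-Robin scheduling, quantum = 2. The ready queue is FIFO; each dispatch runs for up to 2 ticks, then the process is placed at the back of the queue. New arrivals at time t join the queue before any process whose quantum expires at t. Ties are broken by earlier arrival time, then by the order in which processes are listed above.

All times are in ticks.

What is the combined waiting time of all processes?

35

Timeline: | P1 0-2 | P2 2-4 | P3 4-6 | P4 6-8 | P1 8-9 | P2 9-11 | P3 11-13 | P4 13-15 | P3 15-17 | P4 17-19 | P3 19-20 | P4 20-21 |
Completion: P1=9  P2=11  P3=20  P4=21
Turnaround (C−A): P1=9  P2=10  P3=18  P4=19
Waiting = turnaround − burst: P1=6, P2=6, P3=11, P4=12
Total waiting = 6 + 6 + 11 + 12 = 35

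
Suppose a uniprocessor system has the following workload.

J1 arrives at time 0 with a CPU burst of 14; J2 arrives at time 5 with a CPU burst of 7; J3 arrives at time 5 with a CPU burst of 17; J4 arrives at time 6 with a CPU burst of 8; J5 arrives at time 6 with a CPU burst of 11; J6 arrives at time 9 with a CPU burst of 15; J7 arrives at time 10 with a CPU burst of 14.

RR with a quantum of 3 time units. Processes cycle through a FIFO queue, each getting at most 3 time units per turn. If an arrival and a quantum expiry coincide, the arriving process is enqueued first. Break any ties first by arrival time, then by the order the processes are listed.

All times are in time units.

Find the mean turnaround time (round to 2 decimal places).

62.86

Timeline: | J1 0-6 | J2 6-9 | J3 9-12 | J4 12-15 | J5 15-18 | J1 18-21 | J6 21-24 | J2 24-27 | J7 27-30 | J3 30-33 | J4 33-36 | J5 36-39 | J1 39-42 | J6 42-45 | J2 45-46 | J7 46-49 | J3 49-52 | J4 52-54 | J5 54-57 | J1 57-59 | J6 59-62 | J7 62-65 | J3 65-68 | J5 68-70 | J6 70-73 | J7 73-76 | J3 76-79 | J6 79-82 | J7 82-84 | J3 84-86 |
Completion: J1=59  J2=46  J3=86  J4=54  J5=70  J6=82  J7=84
Turnaround times: J1=59, J2=41, J3=81, J4=48, J5=64, J6=73, J7=74
Average turnaround = (59+41+81+48+64+73+74) / 7 = 440/7 = 62.86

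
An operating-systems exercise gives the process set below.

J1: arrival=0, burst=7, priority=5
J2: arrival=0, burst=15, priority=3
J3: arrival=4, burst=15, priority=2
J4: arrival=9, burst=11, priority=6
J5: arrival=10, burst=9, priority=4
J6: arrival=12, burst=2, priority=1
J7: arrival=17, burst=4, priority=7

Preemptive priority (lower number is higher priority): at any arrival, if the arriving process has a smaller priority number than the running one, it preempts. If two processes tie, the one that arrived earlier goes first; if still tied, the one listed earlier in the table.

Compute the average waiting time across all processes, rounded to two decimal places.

Schedule: | J2 0-4 | J3 4-12 | J6 12-14 | J3 14-21 | J2 21-32 | J5 32-41 | J1 41-48 | J4 48-59 | J7 59-63 |
Completion: J1=48  J2=32  J3=21  J4=59  J5=41  J6=14  J7=63
Turnaround (C−A): J1=48  J2=32  J3=17  J4=50  J5=31  J6=2  J7=46
Waiting times: J1=41, J2=17, J3=2, J4=39, J5=22, J6=0, J7=42
Average waiting = (41+17+2+39+22+0+42) / 7 = 163/7 = 23.29

23.29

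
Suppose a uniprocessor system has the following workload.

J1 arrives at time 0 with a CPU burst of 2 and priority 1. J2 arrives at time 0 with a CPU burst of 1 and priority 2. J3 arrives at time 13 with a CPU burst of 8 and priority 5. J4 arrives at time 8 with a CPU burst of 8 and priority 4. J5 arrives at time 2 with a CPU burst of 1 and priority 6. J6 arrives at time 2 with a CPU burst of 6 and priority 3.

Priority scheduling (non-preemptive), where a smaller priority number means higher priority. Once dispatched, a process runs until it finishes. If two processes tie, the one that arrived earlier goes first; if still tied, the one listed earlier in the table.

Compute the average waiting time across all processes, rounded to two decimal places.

5.17

Schedule: | J1 0-2 | J2 2-3 | J6 3-9 | J4 9-17 | J3 17-25 | J5 25-26 |
Completion: J1=2  J2=3  J3=25  J4=17  J5=26  J6=9
Turnaround (C−A): J1=2  J2=3  J3=12  J4=9  J5=24  J6=7
Waiting times: J1=0, J2=2, J3=4, J4=1, J5=23, J6=1
Average waiting = (0+2+4+1+23+1) / 6 = 31/6 = 5.17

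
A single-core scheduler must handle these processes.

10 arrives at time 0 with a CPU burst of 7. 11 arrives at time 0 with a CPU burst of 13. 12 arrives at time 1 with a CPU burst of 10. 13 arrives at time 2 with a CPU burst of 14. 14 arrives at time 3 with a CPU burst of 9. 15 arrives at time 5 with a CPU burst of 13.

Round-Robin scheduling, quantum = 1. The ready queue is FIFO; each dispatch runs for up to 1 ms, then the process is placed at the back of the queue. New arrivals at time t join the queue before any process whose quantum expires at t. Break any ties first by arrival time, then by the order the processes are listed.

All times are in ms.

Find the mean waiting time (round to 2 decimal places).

Gantt: | 10 0-1 | 11 1-2 | 12 2-3 | 10 3-4 | 13 4-5 | 11 5-6 | 14 6-7 | 12 7-8 | 10 8-9 | 15 9-10 | 13 10-11 | 11 11-12 | 14 12-13 | 12 13-14 | 10 14-15 | 15 15-16 | 13 16-17 | 11 17-18 | 14 18-19 | 12 19-20 | 10 20-21 | 15 21-22 | 13 22-23 | 11 23-24 | 14 24-25 | 12 25-26 | 10 26-27 | 15 27-28 | 13 28-29 | 11 29-30 | 14 30-31 | 12 31-32 | 10 32-33 | 15 33-34 | 13 34-35 | 11 35-36 | 14 36-37 | 12 37-38 | 15 38-39 | 13 39-40 | 11 40-41 | 14 41-42 | 12 42-43 | 15 43-44 | 13 44-45 | 11 45-46 | 14 46-47 | 12 47-48 | 15 48-49 | 13 49-50 | 11 50-51 | 14 51-52 | 12 52-53 | 15 53-54 | 13 54-55 | 11 55-56 | 15 56-57 | 13 57-58 | 11 58-59 | 15 59-60 | 13 60-61 | 11 61-62 | 15 62-63 | 13 63-64 | 15 64-65 | 13 65-66 |
Completion: 10=33  11=62  12=53  13=66  14=52  15=65
Waiting times: 10=26, 11=49, 12=42, 13=50, 14=40, 15=47
Average waiting = (26+49+42+50+40+47) / 6 = 254/6 = 42.33

42.33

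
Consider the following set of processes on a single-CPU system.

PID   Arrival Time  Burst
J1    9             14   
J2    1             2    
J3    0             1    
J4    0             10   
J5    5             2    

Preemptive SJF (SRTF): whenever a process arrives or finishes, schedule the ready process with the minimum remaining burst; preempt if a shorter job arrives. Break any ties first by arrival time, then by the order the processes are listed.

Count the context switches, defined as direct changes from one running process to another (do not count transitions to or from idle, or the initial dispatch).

5

Timeline: | J3 0-1 | J2 1-3 | J4 3-5 | J5 5-7 | J4 7-15 | J1 15-29 |
Completion: J1=29  J2=3  J3=1  J4=15  J5=7
Turnaround (C−A): J1=20  J2=2  J3=1  J4=15  J5=2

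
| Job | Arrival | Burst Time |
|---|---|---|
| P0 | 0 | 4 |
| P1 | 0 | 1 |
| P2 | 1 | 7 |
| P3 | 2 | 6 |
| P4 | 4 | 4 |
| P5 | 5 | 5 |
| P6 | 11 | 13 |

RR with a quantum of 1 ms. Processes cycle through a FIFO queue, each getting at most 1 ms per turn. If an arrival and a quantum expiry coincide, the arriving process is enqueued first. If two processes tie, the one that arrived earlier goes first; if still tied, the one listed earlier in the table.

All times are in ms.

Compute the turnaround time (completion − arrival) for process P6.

29

Timeline: | P0 0-1 | P1 1-2 | P2 2-3 | P0 3-4 | P3 4-5 | P2 5-6 | P4 6-7 | P0 7-8 | P5 8-9 | P3 9-10 | P2 10-11 | P4 11-12 | P0 12-13 | P5 13-14 | P3 14-15 | P6 15-16 | P2 16-17 | P4 17-18 | P5 18-19 | P3 19-20 | P6 20-21 | P2 21-22 | P4 22-23 | P5 23-24 | P3 24-25 | P6 25-26 | P2 26-27 | P5 27-28 | P3 28-29 | P6 29-30 | P2 30-31 | P6 31-40 |
Completion: P0=13  P1=2  P2=31  P3=29  P4=23  P5=28  P6=40
Turnaround (C−A): P0=13  P1=2  P2=30  P3=27  P4=19  P5=23  P6=29
Turnaround(P6) = completion − arrival = 40 − 11 = 29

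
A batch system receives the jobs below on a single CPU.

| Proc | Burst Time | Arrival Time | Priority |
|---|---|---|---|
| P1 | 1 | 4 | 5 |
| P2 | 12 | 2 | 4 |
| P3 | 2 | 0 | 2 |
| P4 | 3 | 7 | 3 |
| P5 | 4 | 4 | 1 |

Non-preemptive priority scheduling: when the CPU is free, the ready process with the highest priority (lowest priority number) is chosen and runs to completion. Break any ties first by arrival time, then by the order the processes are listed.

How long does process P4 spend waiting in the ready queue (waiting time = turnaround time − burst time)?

Schedule: | P3 0-2 | P2 2-14 | P5 14-18 | P4 18-21 | P1 21-22 |
Completion: P1=22  P2=14  P3=2  P4=21  P5=18
Turnaround (C−A): P1=18  P2=12  P3=2  P4=14  P5=14
Waiting(P4) = turnaround − burst = 14 − 3 = 11

11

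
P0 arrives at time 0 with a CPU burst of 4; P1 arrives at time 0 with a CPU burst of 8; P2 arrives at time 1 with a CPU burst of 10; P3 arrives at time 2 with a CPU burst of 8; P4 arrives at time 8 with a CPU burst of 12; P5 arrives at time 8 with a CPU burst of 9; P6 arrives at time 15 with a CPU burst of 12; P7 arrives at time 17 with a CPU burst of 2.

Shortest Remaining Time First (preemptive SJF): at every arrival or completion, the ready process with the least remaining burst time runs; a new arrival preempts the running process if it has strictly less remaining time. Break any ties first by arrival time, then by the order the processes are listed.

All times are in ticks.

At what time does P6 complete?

Timeline: | P0 0-4 | P1 4-12 | P3 12-17 | P7 17-19 | P3 19-22 | P5 22-31 | P2 31-41 | P4 41-53 | P6 53-65 |
Completion: P0=4  P1=12  P2=41  P3=22  P4=53  P5=31  P6=65  P7=19
Turnaround (C−A): P0=4  P1=12  P2=40  P3=20  P4=45  P5=23  P6=50  P7=2

65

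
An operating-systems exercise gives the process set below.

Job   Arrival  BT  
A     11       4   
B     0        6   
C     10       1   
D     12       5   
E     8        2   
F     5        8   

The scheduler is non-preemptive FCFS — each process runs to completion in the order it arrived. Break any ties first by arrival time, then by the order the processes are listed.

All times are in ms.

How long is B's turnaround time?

Schedule: | B 0-6 | F 6-14 | E 14-16 | C 16-17 | A 17-21 | D 21-26 |
Completion: A=21  B=6  C=17  D=26  E=16  F=14
Turnaround(B) = completion − arrival = 6 − 0 = 6

6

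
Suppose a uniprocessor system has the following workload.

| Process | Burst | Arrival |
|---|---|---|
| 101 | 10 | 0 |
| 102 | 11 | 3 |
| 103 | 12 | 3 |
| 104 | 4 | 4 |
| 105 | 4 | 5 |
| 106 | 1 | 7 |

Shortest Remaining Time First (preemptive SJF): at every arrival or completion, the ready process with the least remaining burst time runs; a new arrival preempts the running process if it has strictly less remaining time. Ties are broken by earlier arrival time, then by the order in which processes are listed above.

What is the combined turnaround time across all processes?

99

Gantt: | 101 0-4 | 104 4-8 | 106 8-9 | 105 9-13 | 101 13-19 | 102 19-30 | 103 30-42 |
Completion: 101=19  102=30  103=42  104=8  105=13  106=9
Turnaround = completion − arrival: 101=19, 102=27, 103=39, 104=4, 105=8, 106=2
Total turnaround = 19 + 27 + 39 + 4 + 8 + 2 = 99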